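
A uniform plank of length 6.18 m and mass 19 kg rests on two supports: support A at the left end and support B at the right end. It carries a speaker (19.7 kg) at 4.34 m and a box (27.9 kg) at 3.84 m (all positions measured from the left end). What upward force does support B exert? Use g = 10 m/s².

R_B ≈ 407 N

Take moments about support A.
Beam weight: 19 × 10 = 190 N down at 3.09 m → arm 3.09 m, τ = 190 × 3.09 = 587.1 N·m clockwise.
Speaker: 19.7 × 10 = 197 N down at 4.34 m → arm 4.34 m, τ = 197 × 4.34 = 855 N·m clockwise.
Box: 27.9 × 10 = 279 N down at 3.84 m → arm 3.84 m, τ = 279 × 3.84 = 1071 N·m clockwise.
Net load moment about support A = 2513 N·m clockwise.
Reaction R at support B is upward at 6.18 m, arm 6.18 m → moment R × 6.18 counterclockwise.
Setting net torque to zero: R × 6.18 = 2513 → R = 407 N.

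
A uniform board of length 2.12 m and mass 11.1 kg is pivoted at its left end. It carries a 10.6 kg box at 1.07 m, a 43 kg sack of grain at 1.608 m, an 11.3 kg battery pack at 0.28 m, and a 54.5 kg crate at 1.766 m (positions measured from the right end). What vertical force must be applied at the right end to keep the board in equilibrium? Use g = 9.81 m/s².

F ≈ 393 N

Take moments about the left end.
Beam weight: 11.1 × 9.81 = 108.9 N down at 1.06 m → arm 1.06 m, τ = 108.9 × 1.06 = 115.4 N·m clockwise.
Box: 10.6 × 9.81 = 104 N down at 1.07 m → arm 1.05 m, τ = 104 × 1.05 = 109.2 N·m clockwise.
Sack of grain: 43 × 9.81 = 421.8 N down at 1.608 m → arm 0.512 m, τ = 421.8 × 0.512 = 216 N·m clockwise.
Battery pack: 11.3 × 9.81 = 110.9 N down at 0.28 m → arm 1.84 m, τ = 110.9 × 1.84 = 204.1 N·m clockwise.
Crate: 54.5 × 9.81 = 534.6 N down at 1.766 m → arm 0.354 m, τ = 534.6 × 0.354 = 189.2 N·m clockwise.
Net moment of the loads = 833.9 N·m clockwise.
The upward force F acts at the right end, arm 2.12 m, giving F × 2.12 counterclockwise.
For rotational equilibrium, F × 2.12 = 833.9, so F = 833.9 / 2.12 = 393 N.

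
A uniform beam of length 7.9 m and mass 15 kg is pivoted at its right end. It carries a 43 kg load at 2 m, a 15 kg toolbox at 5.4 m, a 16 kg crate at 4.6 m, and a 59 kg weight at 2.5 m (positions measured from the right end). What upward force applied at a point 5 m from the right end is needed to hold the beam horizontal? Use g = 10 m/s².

F ≈ 895 N

About the right end:
Beam weight: 15 × 10 = 150 N down at 3.95 m → arm 3.95 m, τ = 150 × 3.95 = 592.5 N·m counterclockwise.
Load: 43 × 10 = 430 N down at 2 m → arm 2 m, τ = 430 × 2 = 860 N·m counterclockwise.
Toolbox: 15 × 10 = 150 N down at 5.4 m → arm 5.4 m, τ = 150 × 5.4 = 810 N·m counterclockwise.
Crate: 16 × 10 = 160 N down at 4.6 m → arm 4.6 m, τ = 160 × 4.6 = 736 N·m counterclockwise.
Weight: 59 × 10 = 590 N down at 2.5 m → arm 2.5 m, τ = 590 × 2.5 = 1475 N·m counterclockwise.
Net moment of the loads = 4474 N·m counterclockwise.
The upward force F acts at a point 5 m from the right end, arm 5 m, giving F × 5 clockwise.
Setting net torque to zero: F × 5 = 4474 → F = 4474 / 5 = 895 N.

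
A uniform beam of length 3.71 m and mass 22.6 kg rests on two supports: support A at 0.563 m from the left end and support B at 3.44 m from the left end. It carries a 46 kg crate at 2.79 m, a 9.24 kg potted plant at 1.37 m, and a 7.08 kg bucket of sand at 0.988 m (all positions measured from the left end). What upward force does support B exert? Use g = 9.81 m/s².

R_B ≈ 485 N

Taking torques about support A:
Beam weight: 22.6 × 9.81 = 221.7 N down at 1.855 m → arm 1.292 m, τ = 221.7 × 1.292 = 286.4 N·m clockwise.
Crate: 46 × 9.81 = 451.3 N down at 2.79 m → arm 2.227 m, τ = 451.3 × 2.227 = 1005 N·m clockwise.
Potted plant: 9.24 × 9.81 = 90.64 N down at 1.37 m → arm 0.807 m, τ = 90.64 × 0.807 = 73.15 N·m clockwise.
Bucket of sand: 7.08 × 9.81 = 69.45 N down at 0.988 m → arm 0.425 m, τ = 69.45 × 0.425 = 29.52 N·m clockwise.
Net load moment about support A = 1394 N·m clockwise.
Reaction R at support B is upward at 3.44 m, arm 2.877 m → moment R × 2.877 counterclockwise.
Στ = 0 ⇒ R × 2.877 = 1394 ⇒ R = 485 N.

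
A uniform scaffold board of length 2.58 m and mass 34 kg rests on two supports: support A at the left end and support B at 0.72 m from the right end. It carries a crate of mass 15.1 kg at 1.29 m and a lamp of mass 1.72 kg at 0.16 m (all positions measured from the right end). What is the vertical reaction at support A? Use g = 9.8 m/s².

R_A ≈ 142 N

Sum moments about support B (its reaction then has zero moment arm).
Beam weight: 34 × 9.8 = 333.2 N down at 1.29 m → arm 0.57 m, τ = 333.2 × 0.57 = 189.9 N·m counterclockwise.
Crate: 15.1 × 9.8 = 148 N down at 1.29 m → arm 0.57 m, τ = 148 × 0.57 = 84.36 N·m counterclockwise.
Lamp: 1.72 × 9.8 = 16.86 N down at 0.16 m → arm 0.56 m, τ = 16.86 × 0.56 = 9.442 N·m clockwise.
Net load moment about support B = 264.8 N·m counterclockwise.
Reaction R at support A is upward at 2.58 m, arm 1.86 m → moment R × 1.86 clockwise.
Στ = 0 ⇒ R × 1.86 = 264.8 ⇒ R = 142 N.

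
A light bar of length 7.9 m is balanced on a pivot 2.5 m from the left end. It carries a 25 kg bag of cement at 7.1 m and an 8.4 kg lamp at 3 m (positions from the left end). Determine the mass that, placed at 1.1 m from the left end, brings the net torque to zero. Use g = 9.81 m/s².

Taking torques about the pivot (at 2.5 m from the left end):
Bag of cement: 25 × 9.81 = 245.2 N down at 7.1 m → arm 4.6 m, τ = 245.2 × 4.6 = 1128 N·m clockwise.
Lamp: 8.4 × 9.81 = 82.4 N down at 3 m → arm 0.5 m, τ = 82.4 × 0.5 = 41.2 N·m clockwise.
Net moment of known loads = 1169 N·m clockwise.
An unknown mass m at 1.1 m has arm 1.4 m; its moment is m·g·1.4 counterclockwise.
Στ = 0 ⇒ m × 9.81 × 1.4 = 1169 ⇒ m = 1169 / (9.81 × 1.4) = 85.1 kg.

m ≈ 85.1 kg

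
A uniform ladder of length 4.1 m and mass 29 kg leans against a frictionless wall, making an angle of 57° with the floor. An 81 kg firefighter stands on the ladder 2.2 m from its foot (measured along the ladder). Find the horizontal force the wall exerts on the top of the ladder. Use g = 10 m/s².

N_wall ≈ 376 N

Sum moments about the foot of the ladder (the floor normal and friction both act there and drop out).
Ladder weight 29×10 = 290 N acts at 2.05 m along the ladder; its horizontal arm is 2.05·cos57° = 1.117 m → τ = 323.9 N·m clockwise.
Firefighter: 81×10 = 810 N at 2.2 m → arm 1.198 m → τ = 970.4 N·m clockwise.
Wall normal N acts horizontally at the top; its moment arm is the height L sinθ = 4.1·sin57° = 3.439 m, counterclockwise.
Στ = 0 ⇒ N × 3.439 = 1294 ⇒ N = 376 N.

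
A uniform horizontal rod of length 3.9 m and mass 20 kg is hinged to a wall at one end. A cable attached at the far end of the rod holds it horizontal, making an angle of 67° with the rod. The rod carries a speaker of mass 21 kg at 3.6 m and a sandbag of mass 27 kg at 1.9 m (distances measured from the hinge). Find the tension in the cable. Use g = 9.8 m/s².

T ≈ 453 N

Choose the hinge as the axis so the unknown hinge reaction has zero arm there.
Beam weight: 20 × 9.8 = 196 N down at 1.95 m → arm 1.95 m, τ = 196 × 1.95 = 382.2 N·m clockwise.
Speaker: 21 × 9.8 = 205.8 N down at 3.6 m → arm 3.6 m, τ = 205.8 × 3.6 = 740.9 N·m clockwise.
Sandbag: 27 × 9.8 = 264.6 N down at 1.9 m → arm 1.9 m, τ = 264.6 × 1.9 = 502.7 N·m clockwise.
Total clockwise load moment = 1626 N·m.
The cable tension T acts at 3.9 m; only its component perpendicular to the rod, T sinθ, produces torque. sin 67° = 0.9205.
For rotational equilibrium, T × 3.9 × 0.9205 = 1626, so T = 1626 / 3.59 = 453 N.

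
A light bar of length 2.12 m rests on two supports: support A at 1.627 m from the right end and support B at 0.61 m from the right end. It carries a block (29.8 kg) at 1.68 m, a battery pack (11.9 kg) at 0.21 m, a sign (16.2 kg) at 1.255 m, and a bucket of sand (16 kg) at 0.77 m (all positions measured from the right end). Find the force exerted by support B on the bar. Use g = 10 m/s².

R_B ≈ 344 N

Choose support A as the axis so its reaction then has zero moment arm.
Block: 29.8 × 10 = 298 N down at 1.68 m → arm 0.053 m, τ = 298 × 0.053 = 15.79 N·m counterclockwise.
Battery pack: 11.9 × 10 = 119 N down at 0.21 m → arm 1.417 m, τ = 119 × 1.417 = 168.6 N·m clockwise.
Sign: 16.2 × 10 = 162 N down at 1.255 m → arm 0.372 m, τ = 162 × 0.372 = 60.26 N·m clockwise.
Bucket of sand: 16 × 10 = 160 N down at 0.77 m → arm 0.857 m, τ = 160 × 0.857 = 137.1 N·m clockwise.
Net load moment about support A = 350.2 N·m clockwise.
Reaction R at support B is upward at 0.61 m, arm 1.017 m → moment R × 1.017 counterclockwise.
Balancing moments: R × 1.017 = 350.2, giving R = 344 N.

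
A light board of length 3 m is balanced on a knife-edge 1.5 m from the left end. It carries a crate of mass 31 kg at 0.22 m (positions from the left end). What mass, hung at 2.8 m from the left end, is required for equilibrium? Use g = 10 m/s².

About the knife-edge (at 1.5 m from the left end):
Crate: 31 × 10 = 310 N down at 0.22 m → arm 1.28 m, τ = 310 × 1.28 = 396.8 N·m counterclockwise.
Net moment of known loads = 396.8 N·m counterclockwise.
An unknown mass m at 2.8 m has arm 1.3 m; its moment is m·g·1.3 clockwise.
Στ = 0 ⇒ m × 10 × 1.3 = 396.8 ⇒ m = 396.8 / (10 × 1.3) = 30.5 kg.

m ≈ 30.5 kg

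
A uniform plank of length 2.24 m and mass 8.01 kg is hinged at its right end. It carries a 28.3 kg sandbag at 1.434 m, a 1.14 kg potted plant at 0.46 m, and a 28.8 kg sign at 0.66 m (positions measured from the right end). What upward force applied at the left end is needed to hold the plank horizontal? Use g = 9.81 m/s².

F ≈ 303 N

Taking torques about the right end:
Beam weight: 8.01 × 9.81 = 78.58 N down at 1.12 m → arm 1.12 m, τ = 78.58 × 1.12 = 88.01 N·m counterclockwise.
Sandbag: 28.3 × 9.81 = 277.6 N down at 1.434 m → arm 1.434 m, τ = 277.6 × 1.434 = 398.1 N·m counterclockwise.
Potted plant: 1.14 × 9.81 = 11.18 N down at 0.46 m → arm 0.46 m, τ = 11.18 × 0.46 = 5.143 N·m counterclockwise.
Sign: 28.8 × 9.81 = 282.5 N down at 0.66 m → arm 0.66 m, τ = 282.5 × 0.66 = 186.5 N·m counterclockwise.
Net moment of the loads = 677.8 N·m counterclockwise.
The upward force F acts at the left end, arm 2.24 m, giving F × 2.24 clockwise.
Setting net torque to zero: F × 2.24 = 677.8 → F = 677.8 / 2.24 = 303 N.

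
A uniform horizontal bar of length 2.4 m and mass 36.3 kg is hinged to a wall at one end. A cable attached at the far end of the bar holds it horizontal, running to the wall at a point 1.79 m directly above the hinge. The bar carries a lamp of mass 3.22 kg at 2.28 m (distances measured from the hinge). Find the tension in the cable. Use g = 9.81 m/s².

T ≈ 348 N

Sum moments about the hinge (the unknown hinge reaction has zero arm there).
Beam weight: 36.3 × 9.81 = 356.1 N down at 1.2 m → arm 1.2 m, τ = 356.1 × 1.2 = 427.3 N·m clockwise.
Lamp: 3.22 × 9.81 = 31.59 N down at 2.28 m → arm 2.28 m, τ = 31.59 × 2.28 = 72.03 N·m clockwise.
Total clockwise load moment = 499.3 N·m.
The cable tension T acts at 2.4 m; only its component perpendicular to the bar, T sinθ, produces torque. sinθ = h/√(h²+d²) = 1.79/√(1.79²+2.4²) = 0.5979.
Στ = 0 ⇒ T × 2.4 × 0.5979 = 499.3 ⇒ T = 499.3 / 1.435 = 348 N.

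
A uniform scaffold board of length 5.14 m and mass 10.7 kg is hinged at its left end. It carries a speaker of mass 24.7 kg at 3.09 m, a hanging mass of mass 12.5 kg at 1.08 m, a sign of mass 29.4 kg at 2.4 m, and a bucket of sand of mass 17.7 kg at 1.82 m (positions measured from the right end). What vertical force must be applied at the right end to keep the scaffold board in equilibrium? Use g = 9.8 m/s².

Take moments about the left end.
Beam weight: 10.7 × 9.8 = 104.9 N down at 2.57 m → arm 2.57 m, τ = 104.9 × 2.57 = 269.6 N·m clockwise.
Speaker: 24.7 × 9.8 = 242.1 N down at 3.09 m → arm 2.05 m, τ = 242.1 × 2.05 = 496.3 N·m clockwise.
Hanging mass: 12.5 × 9.8 = 122.5 N down at 1.08 m → arm 4.06 m, τ = 122.5 × 4.06 = 497.3 N·m clockwise.
Sign: 29.4 × 9.8 = 288.1 N down at 2.4 m → arm 2.74 m, τ = 288.1 × 2.74 = 789.4 N·m clockwise.
Bucket of sand: 17.7 × 9.8 = 173.5 N down at 1.82 m → arm 3.32 m, τ = 173.5 × 3.32 = 576 N·m clockwise.
Net moment of the loads = 2629 N·m clockwise.
The upward force F acts at the right end, arm 5.14 m, giving F × 5.14 counterclockwise.
Setting net torque to zero: F × 5.14 = 2629 → F = 2629 / 5.14 = 511 N.

F ≈ 511 N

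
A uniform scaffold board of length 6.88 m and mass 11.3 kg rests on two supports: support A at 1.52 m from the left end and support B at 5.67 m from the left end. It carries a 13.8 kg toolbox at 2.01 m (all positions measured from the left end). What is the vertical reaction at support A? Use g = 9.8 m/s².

Take moments about support B.
Beam weight: 11.3 × 9.8 = 110.7 N down at 3.44 m → arm 2.23 m, τ = 110.7 × 2.23 = 246.9 N·m counterclockwise.
Toolbox: 13.8 × 9.8 = 135.2 N down at 2.01 m → arm 3.66 m, τ = 135.2 × 3.66 = 494.8 N·m counterclockwise.
Net load moment about support B = 741.7 N·m counterclockwise.
Reaction R at support A is upward at 1.52 m, arm 4.15 m → moment R × 4.15 clockwise.
Balancing moments: R × 4.15 = 741.7, giving R = 179 N.

R_A ≈ 179 N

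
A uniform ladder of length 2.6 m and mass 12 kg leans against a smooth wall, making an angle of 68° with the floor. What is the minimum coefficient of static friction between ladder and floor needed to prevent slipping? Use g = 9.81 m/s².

μ_min ≈ 0.202

Sum moments about the foot of the ladder (the floor normal and friction both act there and drop out).
Ladder weight 12×9.81 = 117.7 N acts at 1.3 m along the ladder; its horizontal arm is 1.3·cos68° = 0.487 m → τ = 57.32 N·m clockwise.
Wall normal N acts horizontally at the top; its moment arm is the height L sinθ = 2.6·sin68° = 2.411 m, counterclockwise.
For rotational equilibrium, N × 2.411 = 57.32, so N = 23.77 N.
ΣFx = 0 ⇒ f = N_wall = 23.77 N. ΣFy = 0 ⇒ N_floor = 117.7 N.
μ_min = f / N_floor = 23.77 / 117.7 = 0.202.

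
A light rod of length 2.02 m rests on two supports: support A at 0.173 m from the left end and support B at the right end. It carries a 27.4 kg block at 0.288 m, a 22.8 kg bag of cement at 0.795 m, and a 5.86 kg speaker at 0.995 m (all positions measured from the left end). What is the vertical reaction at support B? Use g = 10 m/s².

R_B ≈ 120 N

Take moments about support A.
Block: 27.4 × 10 = 274 N down at 0.288 m → arm 0.115 m, τ = 274 × 0.115 = 31.51 N·m clockwise.
Bag of cement: 22.8 × 10 = 228 N down at 0.795 m → arm 0.622 m, τ = 228 × 0.622 = 141.8 N·m clockwise.
Speaker: 5.86 × 10 = 58.6 N down at 0.995 m → arm 0.822 m, τ = 58.6 × 0.822 = 48.17 N·m clockwise.
Net load moment about support A = 221.5 N·m clockwise.
Reaction R at support B is upward at 2.02 m, arm 1.847 m → moment R × 1.847 counterclockwise.
Setting net torque to zero: R × 1.847 = 221.5 → R = 120 N.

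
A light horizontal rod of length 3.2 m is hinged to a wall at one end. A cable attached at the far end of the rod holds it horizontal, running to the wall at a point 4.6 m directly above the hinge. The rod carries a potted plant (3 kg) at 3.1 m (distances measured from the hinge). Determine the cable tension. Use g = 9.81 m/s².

T ≈ 34.7 N

Take moments about the hinge.
Potted plant: 3 × 9.81 = 29.43 N down at 3.1 m → arm 3.1 m, τ = 29.43 × 3.1 = 91.23 N·m clockwise.
Total clockwise load moment = 91.23 N·m.
The cable tension T acts at 3.2 m; only its component perpendicular to the rod, T sinθ, produces torque. sinθ = h/√(h²+d²) = 4.6/√(4.6²+3.2²) = 0.8209.
Balancing moments: T × 3.2 × 0.8209 = 91.23, giving T = 91.23 / 2.627 = 34.7 N.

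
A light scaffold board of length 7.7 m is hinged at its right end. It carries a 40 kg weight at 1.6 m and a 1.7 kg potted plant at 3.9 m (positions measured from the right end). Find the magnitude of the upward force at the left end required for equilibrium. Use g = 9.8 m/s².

Choose the right end as the axis so the unknown pivot reaction has zero arm there.
Weight: 40 × 9.8 = 392 N down at 1.6 m → arm 1.6 m, τ = 392 × 1.6 = 627.2 N·m counterclockwise.
Potted plant: 1.7 × 9.8 = 16.66 N down at 3.9 m → arm 3.9 m, τ = 16.66 × 3.9 = 64.97 N·m counterclockwise.
Net moment of the loads = 692.2 N·m counterclockwise.
The upward force F acts at the left end, arm 7.7 m, giving F × 7.7 clockwise.
For rotational equilibrium, F × 7.7 = 692.2, so F = 692.2 / 7.7 = 89.9 N.

F ≈ 89.9 N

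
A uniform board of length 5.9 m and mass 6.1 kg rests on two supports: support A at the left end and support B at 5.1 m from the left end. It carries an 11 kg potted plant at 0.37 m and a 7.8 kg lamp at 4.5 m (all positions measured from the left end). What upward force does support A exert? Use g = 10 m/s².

R_A ≈ 137 N

Choose support B as the axis so its reaction then has zero moment arm.
Beam weight: 6.1 × 10 = 61 N down at 2.95 m → arm 2.15 m, τ = 61 × 2.15 = 131.2 N·m counterclockwise.
Potted plant: 11 × 10 = 110 N down at 0.37 m → arm 4.73 m, τ = 110 × 4.73 = 520.3 N·m counterclockwise.
Lamp: 7.8 × 10 = 78 N down at 4.5 m → arm 0.6 m, τ = 78 × 0.6 = 46.8 N·m counterclockwise.
Net load moment about support B = 698.3 N·m counterclockwise.
Reaction R at support A is upward at 0 m, arm 5.1 m → moment R × 5.1 clockwise.
Στ = 0 ⇒ R × 5.1 = 698.3 ⇒ R = 137 N.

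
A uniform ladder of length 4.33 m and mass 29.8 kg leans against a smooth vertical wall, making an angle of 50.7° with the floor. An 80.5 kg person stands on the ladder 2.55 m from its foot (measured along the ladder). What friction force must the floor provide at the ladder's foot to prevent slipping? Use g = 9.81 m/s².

f ≈ 500 N

Taking torques about the foot of the ladder:
Ladder weight 29.8×9.81 = 292.3 N acts at 2.165 m along the ladder; its horizontal arm is 2.165·cos50.7° = 1.371 m → τ = 400.7 N·m clockwise.
Person: 80.5×9.81 = 789.7 N at 2.55 m → arm 1.615 m → τ = 1275 N·m clockwise.
Wall normal N acts horizontally at the top; its moment arm is the height L sinθ = 4.33·sin50.7° = 3.351 m, counterclockwise.
Balancing moments: N × 3.351 = 1676, giving N = 500 N.
ΣFx = 0: friction at the foot balances the wall's push, so f = N_wall = 500 N.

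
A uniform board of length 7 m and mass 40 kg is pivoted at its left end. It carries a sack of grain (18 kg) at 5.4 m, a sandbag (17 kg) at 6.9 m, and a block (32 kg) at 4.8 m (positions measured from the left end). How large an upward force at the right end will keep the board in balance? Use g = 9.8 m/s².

Sum moments about the left end (the unknown pivot reaction has zero arm there).
Beam weight: 40 × 9.8 = 392 N down at 3.5 m → arm 3.5 m, τ = 392 × 3.5 = 1372 N·m clockwise.
Sack of grain: 18 × 9.8 = 176.4 N down at 5.4 m → arm 5.4 m, τ = 176.4 × 5.4 = 952.6 N·m clockwise.
Sandbag: 17 × 9.8 = 166.6 N down at 6.9 m → arm 6.9 m, τ = 166.6 × 6.9 = 1150 N·m clockwise.
Block: 32 × 9.8 = 313.6 N down at 4.8 m → arm 4.8 m, τ = 313.6 × 4.8 = 1505 N·m clockwise.
Net moment of the loads = 4980 N·m clockwise.
The upward force F acts at the right end, arm 7 m, giving F × 7 counterclockwise.
Setting net torque to zero: F × 7 = 4980 → F = 4980 / 7 = 711 N.

F ≈ 711 N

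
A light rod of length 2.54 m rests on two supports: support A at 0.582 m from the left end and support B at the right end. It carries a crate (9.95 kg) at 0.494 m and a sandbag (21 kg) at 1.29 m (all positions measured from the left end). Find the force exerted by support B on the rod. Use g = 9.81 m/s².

Take moments about support A.
Crate: 9.95 × 9.81 = 97.61 N down at 0.494 m → arm 0.088 m, τ = 97.61 × 0.088 = 8.59 N·m counterclockwise.
Sandbag: 21 × 9.81 = 206 N down at 1.29 m → arm 0.708 m, τ = 206 × 0.708 = 145.8 N·m clockwise.
Net load moment about support A = 137.2 N·m clockwise.
Reaction R at support B is upward at 2.54 m, arm 1.958 m → moment R × 1.958 counterclockwise.
Setting net torque to zero: R × 1.958 = 137.2 → R = 70.1 N.

R_B ≈ 70.1 N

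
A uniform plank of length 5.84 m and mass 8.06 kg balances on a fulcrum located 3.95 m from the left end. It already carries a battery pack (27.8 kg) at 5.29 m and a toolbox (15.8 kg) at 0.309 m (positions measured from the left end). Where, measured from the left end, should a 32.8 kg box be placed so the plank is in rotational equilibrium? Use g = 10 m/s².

x ≈ 4.82 m from the left end

Sum moments about the fulcrum (at 3.95 m from the left end) (the support reaction has zero arm there).
Beam weight: 8.06 × 10 = 80.6 N down at 2.92 m → arm 1.03 m, τ = 80.6 × 1.03 = 83.02 N·m counterclockwise.
Battery pack: 27.8 × 10 = 278 N down at 5.29 m → arm 1.34 m, τ = 278 × 1.34 = 372.5 N·m clockwise.
Toolbox: 15.8 × 10 = 158 N down at 0.309 m → arm 3.641 m, τ = 158 × 3.641 = 575.3 N·m counterclockwise.
Net moment of existing loads = 285.8 N·m counterclockwise.
The box weighs 32.8 × 10 = 328 N and must supply an equal clockwise moment, so its lever arm about the fulcrum is 285.8 / 328 = 0.871 m.
That puts it at 3.95 + 0.871 = 4.82 m from the left end.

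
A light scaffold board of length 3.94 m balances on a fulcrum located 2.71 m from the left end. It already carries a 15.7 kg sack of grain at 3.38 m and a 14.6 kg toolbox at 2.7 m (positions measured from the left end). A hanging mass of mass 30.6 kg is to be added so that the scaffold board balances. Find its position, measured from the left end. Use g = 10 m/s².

x ≈ 2.37 m from the left end

Taking torques about the fulcrum (at 2.71 m from the left end):
Sack of grain: 15.7 × 10 = 157 N down at 3.38 m → arm 0.67 m, τ = 157 × 0.67 = 105.2 N·m clockwise.
Toolbox: 14.6 × 10 = 146 N down at 2.7 m → arm 0.01 m, τ = 146 × 0.01 = 1.46 N·m counterclockwise.
Net moment of existing loads = 103.7 N·m clockwise.
The hanging mass weighs 30.6 × 10 = 306 N and must supply an equal counterclockwise moment, so its lever arm about the fulcrum is 103.7 / 306 = 0.339 m.
That puts it at 2.71 − 0.339 = 2.37 m from the left end.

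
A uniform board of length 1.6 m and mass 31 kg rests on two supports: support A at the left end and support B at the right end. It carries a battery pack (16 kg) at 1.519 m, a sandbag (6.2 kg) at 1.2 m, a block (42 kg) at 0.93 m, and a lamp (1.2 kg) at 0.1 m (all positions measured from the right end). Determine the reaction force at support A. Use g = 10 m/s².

About support B:
Beam weight: 31 × 10 = 310 N down at 0.8 m → arm 0.8 m, τ = 310 × 0.8 = 248 N·m counterclockwise.
Battery pack: 16 × 10 = 160 N down at 1.519 m → arm 1.519 m, τ = 160 × 1.519 = 243 N·m counterclockwise.
Sandbag: 6.2 × 10 = 62 N down at 1.2 m → arm 1.2 m, τ = 62 × 1.2 = 74.4 N·m counterclockwise.
Block: 42 × 10 = 420 N down at 0.93 m → arm 0.93 m, τ = 420 × 0.93 = 390.6 N·m counterclockwise.
Lamp: 1.2 × 10 = 12 N down at 0.1 m → arm 0.1 m, τ = 12 × 0.1 = 1.2 N·m counterclockwise.
Net load moment about support B = 957.2 N·m counterclockwise.
Reaction R at support A is upward at 1.6 m, arm 1.6 m → moment R × 1.6 clockwise.
Setting net torque to zero: R × 1.6 = 957.2 → R = 598 N.

R_A ≈ 598 N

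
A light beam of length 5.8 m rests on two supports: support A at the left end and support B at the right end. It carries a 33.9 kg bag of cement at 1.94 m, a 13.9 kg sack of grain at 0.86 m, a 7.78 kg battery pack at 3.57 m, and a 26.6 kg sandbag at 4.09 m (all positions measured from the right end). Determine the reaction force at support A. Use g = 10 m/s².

Sum moments about support B (its reaction then has zero moment arm).
Bag of cement: 33.9 × 10 = 339 N down at 1.94 m → arm 1.94 m, τ = 339 × 1.94 = 657.7 N·m counterclockwise.
Sack of grain: 13.9 × 10 = 139 N down at 0.86 m → arm 0.86 m, τ = 139 × 0.86 = 119.5 N·m counterclockwise.
Battery pack: 7.78 × 10 = 77.8 N down at 3.57 m → arm 3.57 m, τ = 77.8 × 3.57 = 277.7 N·m counterclockwise.
Sandbag: 26.6 × 10 = 266 N down at 4.09 m → arm 4.09 m, τ = 266 × 4.09 = 1088 N·m counterclockwise.
Net load moment about support B = 2143 N·m counterclockwise.
Reaction R at support A is upward at 5.8 m, arm 5.8 m → moment R × 5.8 clockwise.
For rotational equilibrium, R × 5.8 = 2143, so R = 369 N.

R_A ≈ 369 N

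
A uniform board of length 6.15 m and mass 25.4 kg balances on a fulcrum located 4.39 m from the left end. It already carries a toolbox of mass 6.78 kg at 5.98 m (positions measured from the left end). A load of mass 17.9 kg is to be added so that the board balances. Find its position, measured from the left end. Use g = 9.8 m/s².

x ≈ 5.65 m from the left end

Choose the fulcrum (at 4.39 m from the left end) as the axis so the support reaction has zero arm there.
Beam weight: 25.4 × 9.8 = 248.9 N down at 3.075 m → arm 1.315 m, τ = 248.9 × 1.315 = 327.3 N·m counterclockwise.
Toolbox: 6.78 × 9.8 = 66.44 N down at 5.98 m → arm 1.59 m, τ = 66.44 × 1.59 = 105.6 N·m clockwise.
Net moment of existing loads = 221.7 N·m counterclockwise.
The load weighs 17.9 × 9.8 = 175.4 N and must supply an equal clockwise moment, so its lever arm about the fulcrum is 221.7 / 175.4 = 1.26 m.
That puts it at 4.39 + 1.26 = 5.65 m from the left end.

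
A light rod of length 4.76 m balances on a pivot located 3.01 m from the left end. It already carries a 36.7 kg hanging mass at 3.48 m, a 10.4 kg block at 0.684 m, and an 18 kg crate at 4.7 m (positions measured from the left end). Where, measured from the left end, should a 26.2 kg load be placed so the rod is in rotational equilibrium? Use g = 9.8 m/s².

x ≈ 2.11 m from the left end

Take moments about the pivot (at 3.01 m from the left end).
Hanging mass: 36.7 × 9.8 = 359.7 N down at 3.48 m → arm 0.47 m, τ = 359.7 × 0.47 = 169.1 N·m clockwise.
Block: 10.4 × 9.8 = 101.9 N down at 0.684 m → arm 2.326 m, τ = 101.9 × 2.326 = 237 N·m counterclockwise.
Crate: 18 × 9.8 = 176.4 N down at 4.7 m → arm 1.69 m, τ = 176.4 × 1.69 = 298.1 N·m clockwise.
Net moment of existing loads = 230.2 N·m clockwise.
The load weighs 26.2 × 9.8 = 256.8 N and must supply an equal counterclockwise moment, so its lever arm about the pivot is 230.2 / 256.8 = 0.896 m.
That puts it at 3.01 − 0.896 = 2.11 m from the left end.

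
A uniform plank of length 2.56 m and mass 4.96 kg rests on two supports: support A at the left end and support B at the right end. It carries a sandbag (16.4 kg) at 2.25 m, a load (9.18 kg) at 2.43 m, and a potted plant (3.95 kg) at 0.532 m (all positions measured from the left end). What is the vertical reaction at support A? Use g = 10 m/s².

About support B:
Beam weight: 4.96 × 10 = 49.6 N down at 1.28 m → arm 1.28 m, τ = 49.6 × 1.28 = 63.49 N·m counterclockwise.
Sandbag: 16.4 × 10 = 164 N down at 2.25 m → arm 0.31 m, τ = 164 × 0.31 = 50.84 N·m counterclockwise.
Load: 9.18 × 10 = 91.8 N down at 2.43 m → arm 0.13 m, τ = 91.8 × 0.13 = 11.93 N·m counterclockwise.
Potted plant: 3.95 × 10 = 39.5 N down at 0.532 m → arm 2.028 m, τ = 39.5 × 2.028 = 80.11 N·m counterclockwise.
Net load moment about support B = 206.4 N·m counterclockwise.
Reaction R at support A is upward at 0 m, arm 2.56 m → moment R × 2.56 clockwise.
Balancing moments: R × 2.56 = 206.4, giving R = 80.6 N.

R_A ≈ 80.6 N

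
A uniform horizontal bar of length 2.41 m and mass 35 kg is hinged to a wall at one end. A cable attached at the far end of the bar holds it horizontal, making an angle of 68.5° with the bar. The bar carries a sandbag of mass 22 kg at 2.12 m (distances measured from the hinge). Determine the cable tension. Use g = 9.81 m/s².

About the hinge:
Beam weight: 35 × 9.81 = 343.4 N down at 1.205 m → arm 1.205 m, τ = 343.4 × 1.205 = 413.8 N·m clockwise.
Sandbag: 22 × 9.81 = 215.8 N down at 2.12 m → arm 2.12 m, τ = 215.8 × 2.12 = 457.5 N·m clockwise.
Total clockwise load moment = 871.3 N·m.
The cable tension T acts at 2.41 m; only its component perpendicular to the bar, T sinθ, produces torque. sin 68.5° = 0.9304.
Στ = 0 ⇒ T × 2.41 × 0.9304 = 871.3 ⇒ T = 871.3 / 2.242 = 389 N.

T ≈ 389 N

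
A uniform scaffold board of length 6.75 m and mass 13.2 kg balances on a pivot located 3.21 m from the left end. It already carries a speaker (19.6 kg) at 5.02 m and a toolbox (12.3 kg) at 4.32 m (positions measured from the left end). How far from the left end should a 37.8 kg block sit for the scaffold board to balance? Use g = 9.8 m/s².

Taking torques about the pivot (at 3.21 m from the left end):
Beam weight: 13.2 × 9.8 = 129.4 N down at 3.375 m → arm 0.165 m, τ = 129.4 × 0.165 = 21.35 N·m clockwise.
Speaker: 19.6 × 9.8 = 192.1 N down at 5.02 m → arm 1.81 m, τ = 192.1 × 1.81 = 347.7 N·m clockwise.
Toolbox: 12.3 × 9.8 = 120.5 N down at 4.32 m → arm 1.11 m, τ = 120.5 × 1.11 = 133.8 N·m clockwise.
Net moment of existing loads = 502.9 N·m clockwise.
The block weighs 37.8 × 9.8 = 370.4 N and must supply an equal counterclockwise moment, so its lever arm about the pivot is 502.9 / 370.4 = 1.36 m.
That puts it at 3.21 − 1.36 = 1.85 m from the left end.

x ≈ 1.85 m from the left end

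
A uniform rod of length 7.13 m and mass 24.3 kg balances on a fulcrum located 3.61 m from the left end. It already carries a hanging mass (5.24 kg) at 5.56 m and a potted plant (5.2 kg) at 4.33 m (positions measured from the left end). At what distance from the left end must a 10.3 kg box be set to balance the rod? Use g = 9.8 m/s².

About the fulcrum (at 3.61 m from the left end):
Beam weight: 24.3 × 9.8 = 238.1 N down at 3.565 m → arm 0.045 m, τ = 238.1 × 0.045 = 10.71 N·m counterclockwise.
Hanging mass: 5.24 × 9.8 = 51.35 N down at 5.56 m → arm 1.95 m, τ = 51.35 × 1.95 = 100.1 N·m clockwise.
Potted plant: 5.2 × 9.8 = 50.96 N down at 4.33 m → arm 0.72 m, τ = 50.96 × 0.72 = 36.69 N·m clockwise.
Net moment of existing loads = 126.1 N·m clockwise.
The box weighs 10.3 × 9.8 = 100.9 N and must supply an equal counterclockwise moment, so its lever arm about the fulcrum is 126.1 / 100.9 = 1.25 m.
That puts it at 3.61 − 1.25 = 2.36 m from the left end.

x ≈ 2.36 m from the left end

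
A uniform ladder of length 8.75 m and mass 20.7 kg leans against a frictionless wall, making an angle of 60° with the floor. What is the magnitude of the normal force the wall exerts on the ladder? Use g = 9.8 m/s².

Choose the foot of the ladder as the axis so the floor normal and friction both act there and drop out.
Ladder weight 20.7×9.8 = 202.9 N acts at 4.375 m along the ladder; its horizontal arm is 4.375·cos60° = 2.188 m → τ = 443.9 N·m clockwise.
Wall normal N acts horizontally at the top; its moment arm is the height L sinθ = 8.75·sin60° = 7.578 m, counterclockwise.
Setting net torque to zero: N × 7.578 = 443.9 → N = 58.6 N.

N_wall ≈ 58.6 N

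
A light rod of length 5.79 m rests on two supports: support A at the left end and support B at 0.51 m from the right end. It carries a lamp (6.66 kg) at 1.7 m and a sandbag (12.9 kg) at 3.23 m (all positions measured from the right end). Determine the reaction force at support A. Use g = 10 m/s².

Take moments about support B.
Lamp: 6.66 × 10 = 66.6 N down at 1.7 m → arm 1.19 m, τ = 66.6 × 1.19 = 79.25 N·m counterclockwise.
Sandbag: 12.9 × 10 = 129 N down at 3.23 m → arm 2.72 m, τ = 129 × 2.72 = 350.9 N·m counterclockwise.
Net load moment about support B = 430.1 N·m counterclockwise.
Reaction R at support A is upward at 5.79 m, arm 5.28 m → moment R × 5.28 clockwise.
Στ = 0 ⇒ R × 5.28 = 430.1 ⇒ R = 81.5 N.

R_A ≈ 81.5 N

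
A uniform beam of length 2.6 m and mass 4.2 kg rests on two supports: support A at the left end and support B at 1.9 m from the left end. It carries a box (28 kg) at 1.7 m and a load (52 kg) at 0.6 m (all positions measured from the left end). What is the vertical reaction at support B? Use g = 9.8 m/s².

Take moments about support A.
Beam weight: 4.2 × 9.8 = 41.16 N down at 1.3 m → arm 1.3 m, τ = 41.16 × 1.3 = 53.51 N·m clockwise.
Box: 28 × 9.8 = 274.4 N down at 1.7 m → arm 1.7 m, τ = 274.4 × 1.7 = 466.5 N·m clockwise.
Load: 52 × 9.8 = 509.6 N down at 0.6 m → arm 0.6 m, τ = 509.6 × 0.6 = 305.8 N·m clockwise.
Net load moment about support A = 825.8 N·m clockwise.
Reaction R at support B is upward at 1.9 m, arm 1.9 m → moment R × 1.9 counterclockwise.
For rotational equilibrium, R × 1.9 = 825.8, so R = 435 N.

R_B ≈ 435 N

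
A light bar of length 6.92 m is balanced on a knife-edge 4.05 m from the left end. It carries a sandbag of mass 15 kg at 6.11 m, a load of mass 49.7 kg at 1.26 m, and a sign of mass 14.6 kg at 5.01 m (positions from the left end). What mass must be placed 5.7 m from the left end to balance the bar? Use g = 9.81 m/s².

m ≈ 56.8 kg

Choose the knife-edge (at 4.05 m from the left end) as the axis so the support reaction has zero arm there.
Sandbag: 15 × 9.81 = 147.2 N down at 6.11 m → arm 2.06 m, τ = 147.2 × 2.06 = 303.2 N·m clockwise.
Load: 49.7 × 9.81 = 487.6 N down at 1.26 m → arm 2.79 m, τ = 487.6 × 2.79 = 1360 N·m counterclockwise.
Sign: 14.6 × 9.81 = 143.2 N down at 5.01 m → arm 0.96 m, τ = 143.2 × 0.96 = 137.5 N·m clockwise.
Net moment of known loads = 919.3 N·m counterclockwise.
An unknown mass m at 5.7 m has arm 1.65 m; its moment is m·g·1.65 clockwise.
Balancing moments: m × 9.81 × 1.65 = 919.3, giving m = 919.3 / (9.81 × 1.65) = 56.8 kg.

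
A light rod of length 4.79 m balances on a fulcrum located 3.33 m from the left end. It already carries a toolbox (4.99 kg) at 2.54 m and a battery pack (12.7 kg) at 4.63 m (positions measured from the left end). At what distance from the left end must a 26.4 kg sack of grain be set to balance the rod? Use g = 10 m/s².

Taking torques about the fulcrum (at 3.33 m from the left end):
Toolbox: 4.99 × 10 = 49.9 N down at 2.54 m → arm 0.79 m, τ = 49.9 × 0.79 = 39.42 N·m counterclockwise.
Battery pack: 12.7 × 10 = 127 N down at 4.63 m → arm 1.3 m, τ = 127 × 1.3 = 165.1 N·m clockwise.
Net moment of existing loads = 125.7 N·m clockwise.
The sack of grain weighs 26.4 × 10 = 264 N and must supply an equal counterclockwise moment, so its lever arm about the fulcrum is 125.7 / 264 = 0.476 m.
That puts it at 3.33 − 0.476 = 2.85 m from the left end.

x ≈ 2.85 m from the left end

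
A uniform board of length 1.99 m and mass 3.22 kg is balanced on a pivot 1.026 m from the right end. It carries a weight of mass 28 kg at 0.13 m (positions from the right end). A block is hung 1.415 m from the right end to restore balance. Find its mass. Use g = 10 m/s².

m ≈ 64.8 kg

Taking torques about the pivot (at 1.026 m from the right end):
Beam weight: 3.22 × 10 = 32.2 N down at 0.995 m → arm 0.031 m, τ = 32.2 × 0.031 = 0.9982 N·m clockwise.
Weight: 28 × 10 = 280 N down at 0.13 m → arm 0.896 m, τ = 280 × 0.896 = 250.9 N·m clockwise.
Net moment of known loads = 251.9 N·m clockwise.
An unknown mass m at 1.415 m has arm 0.389 m; its moment is m·g·0.389 counterclockwise.
Setting net torque to zero: m × 10 × 0.389 = 251.9 → m = 251.9 / (10 × 0.389) = 64.8 kg.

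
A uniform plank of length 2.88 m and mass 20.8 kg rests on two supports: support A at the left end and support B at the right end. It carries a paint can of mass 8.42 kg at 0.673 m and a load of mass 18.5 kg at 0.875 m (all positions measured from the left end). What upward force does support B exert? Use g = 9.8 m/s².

Taking torques about support A:
Beam weight: 20.8 × 9.8 = 203.8 N down at 1.44 m → arm 1.44 m, τ = 203.8 × 1.44 = 293.5 N·m clockwise.
Paint can: 8.42 × 9.8 = 82.52 N down at 0.673 m → arm 0.673 m, τ = 82.52 × 0.673 = 55.54 N·m clockwise.
Load: 18.5 × 9.8 = 181.3 N down at 0.875 m → arm 0.875 m, τ = 181.3 × 0.875 = 158.6 N·m clockwise.
Net load moment about support A = 507.6 N·m clockwise.
Reaction R at support B is upward at 2.88 m, arm 2.88 m → moment R × 2.88 counterclockwise.
For rotational equilibrium, R × 2.88 = 507.6, so R = 176 N.

R_B ≈ 176 N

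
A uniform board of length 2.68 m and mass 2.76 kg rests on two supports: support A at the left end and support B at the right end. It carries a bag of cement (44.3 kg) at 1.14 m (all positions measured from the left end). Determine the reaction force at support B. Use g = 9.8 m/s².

R_B ≈ 198 N

Sum moments about support A (its reaction then has zero moment arm).
Beam weight: 2.76 × 9.8 = 27.05 N down at 1.34 m → arm 1.34 m, τ = 27.05 × 1.34 = 36.25 N·m clockwise.
Bag of cement: 44.3 × 9.8 = 434.1 N down at 1.14 m → arm 1.14 m, τ = 434.1 × 1.14 = 494.9 N·m clockwise.
Net load moment about support A = 531.1 N·m clockwise.
Reaction R at support B is upward at 2.68 m, arm 2.68 m → moment R × 2.68 counterclockwise.
Στ = 0 ⇒ R × 2.68 = 531.1 ⇒ R = 198 N.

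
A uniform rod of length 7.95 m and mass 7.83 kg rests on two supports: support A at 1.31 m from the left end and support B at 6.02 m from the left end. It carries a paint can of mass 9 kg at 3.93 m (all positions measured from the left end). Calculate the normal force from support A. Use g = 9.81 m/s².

R_A ≈ 72.5 N

About support B:
Beam weight: 7.83 × 9.81 = 76.81 N down at 3.975 m → arm 2.045 m, τ = 76.81 × 2.045 = 157.1 N·m counterclockwise.
Paint can: 9 × 9.81 = 88.29 N down at 3.93 m → arm 2.09 m, τ = 88.29 × 2.09 = 184.5 N·m counterclockwise.
Net load moment about support B = 341.6 N·m counterclockwise.
Reaction R at support A is upward at 1.31 m, arm 4.71 m → moment R × 4.71 clockwise.
For rotational equilibrium, R × 4.71 = 341.6, so R = 72.5 N.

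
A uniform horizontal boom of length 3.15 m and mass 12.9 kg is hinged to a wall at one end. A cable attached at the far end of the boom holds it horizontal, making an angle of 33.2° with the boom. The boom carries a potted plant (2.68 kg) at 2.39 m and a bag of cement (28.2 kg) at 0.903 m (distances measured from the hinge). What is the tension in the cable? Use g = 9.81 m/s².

Choose the hinge as the axis so the unknown hinge reaction has zero arm there.
Beam weight: 12.9 × 9.81 = 126.5 N down at 1.575 m → arm 1.575 m, τ = 126.5 × 1.575 = 199.2 N·m clockwise.
Potted plant: 2.68 × 9.81 = 26.29 N down at 2.39 m → arm 2.39 m, τ = 26.29 × 2.39 = 62.83 N·m clockwise.
Bag of cement: 28.2 × 9.81 = 276.6 N down at 0.903 m → arm 0.903 m, τ = 276.6 × 0.903 = 249.8 N·m clockwise.
Total clockwise load moment = 511.8 N·m.
The cable tension T acts at 3.15 m; only its component perpendicular to the boom, T sinθ, produces torque. sin 33.2° = 0.5476.
Balancing moments: T × 3.15 × 0.5476 = 511.8, giving T = 511.8 / 1.725 = 297 N.

T ≈ 297 N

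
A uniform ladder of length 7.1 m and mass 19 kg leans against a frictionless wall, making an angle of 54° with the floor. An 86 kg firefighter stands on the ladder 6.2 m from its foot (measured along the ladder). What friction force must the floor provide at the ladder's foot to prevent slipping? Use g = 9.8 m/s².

f ≈ 602 N

Taking torques about the foot of the ladder:
Ladder weight 19×9.8 = 186.2 N acts at 3.55 m along the ladder; its horizontal arm is 3.55·cos54° = 2.087 m → τ = 388.6 N·m clockwise.
Firefighter: 86×9.8 = 842.8 N at 6.2 m → arm 3.644 m → τ = 3071 N·m clockwise.
Wall normal N acts horizontally at the top; its moment arm is the height L sinθ = 7.1·sin54° = 5.744 m, counterclockwise.
Balancing moments: N × 5.744 = 3460, giving N = 602 N.
ΣFx = 0: friction at the foot balances the wall's push, so f = N_wall = 602 N.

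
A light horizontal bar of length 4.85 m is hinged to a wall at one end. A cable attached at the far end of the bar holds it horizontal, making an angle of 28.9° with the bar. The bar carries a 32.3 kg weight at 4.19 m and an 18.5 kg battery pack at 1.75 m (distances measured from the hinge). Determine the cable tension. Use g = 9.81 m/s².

Taking torques about the hinge:
Weight: 32.3 × 9.81 = 316.9 N down at 4.19 m → arm 4.19 m, τ = 316.9 × 4.19 = 1328 N·m clockwise.
Battery pack: 18.5 × 9.81 = 181.5 N down at 1.75 m → arm 1.75 m, τ = 181.5 × 1.75 = 317.6 N·m clockwise.
Total clockwise load moment = 1646 N·m.
The cable tension T acts at 4.85 m; only its component perpendicular to the bar, T sinθ, produces torque. sin 28.9° = 0.4833.
Στ = 0 ⇒ T × 4.85 × 0.4833 = 1646 ⇒ T = 1646 / 2.344 = 702 N.

T ≈ 702 N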